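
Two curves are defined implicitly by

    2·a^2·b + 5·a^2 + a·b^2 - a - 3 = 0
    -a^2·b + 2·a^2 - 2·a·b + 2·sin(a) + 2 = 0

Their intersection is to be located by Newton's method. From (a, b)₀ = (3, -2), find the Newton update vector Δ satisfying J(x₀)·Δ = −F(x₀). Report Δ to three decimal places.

At (3, -2): F = (15.000, 50.28224).
Jacobian J = [[4·a·b + 10·a + b^2 - 1, 2·a^2 + 2·a·b], [-2·a·b + 4·a - 2·b + 2·cos(a), -a^2 - 2·a]].
At the point, J = [[9.000, 6.000], [26.02002, -15.000]] (det J = -291.12009).
Solving J·Δ = −F gives Δ = (-1.809, 0.214).

(-1.809, 0.214)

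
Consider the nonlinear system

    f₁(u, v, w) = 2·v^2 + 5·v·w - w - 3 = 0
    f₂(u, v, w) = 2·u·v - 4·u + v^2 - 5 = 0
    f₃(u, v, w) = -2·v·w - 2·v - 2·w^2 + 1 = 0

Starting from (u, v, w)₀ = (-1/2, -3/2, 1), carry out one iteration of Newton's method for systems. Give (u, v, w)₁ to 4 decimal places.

At (-1/2, -3/2, 1): F = (-7.0000, 0.7500, 5.0000).
Jacobian J = [[0, 4·v + 5·w, 5·v - 1], [2·v - 4, 2·u + 2·v, 0], [0, -2·w - 2, -2·v - 4·w]].
At the point, J = [[0.0000, -1.0000, -8.5000], [-7.0000, -4.0000, 0.0000], [0.0000, -4.0000, -1.0000]] (det J = -231.0000).
Solving J·Δ = −F gives Δ = (-0.7500, 1.5000, -1.0000).
Then the next iterate is (u, v, w)₁ = (-1.2500, 0.0000, 0.0000).

(-1.2500, 0.0000, 0.0000)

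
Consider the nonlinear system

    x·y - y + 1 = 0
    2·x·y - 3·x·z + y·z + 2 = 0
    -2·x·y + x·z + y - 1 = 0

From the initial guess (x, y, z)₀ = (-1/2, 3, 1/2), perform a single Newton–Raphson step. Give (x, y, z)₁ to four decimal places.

At (-1/2, 3, 1/2): F = (-3.5000, 1.2500, 4.7500).
Jacobian J = [[y, x - 1, 0], [2·y - 3·z, 2·x + z, -3·x + y], [-2·y + z, -2·x + 1, x]].
At the point, J = [[3.0000, -1.5000, 0.0000], [4.5000, -0.5000, 4.5000], [-5.5000, 2.0000, -0.5000]] (det J = 7.5000).
Solving J·Δ = −F gives Δ = (0.3167, -1.7000, -0.7833).
Then the next iterate is (x, y, z)₁ = (-0.1833, 1.3000, -0.2833).

(-0.1833, 1.3000, -0.2833)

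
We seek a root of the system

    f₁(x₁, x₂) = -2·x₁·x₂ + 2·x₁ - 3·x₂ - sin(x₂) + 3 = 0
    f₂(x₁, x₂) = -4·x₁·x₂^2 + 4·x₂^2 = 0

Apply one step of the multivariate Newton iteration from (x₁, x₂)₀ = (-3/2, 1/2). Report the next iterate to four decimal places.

(-1.2150, 0.2785)

At (-3/2, 1/2): F = (-0.479426, 2.5000).
Jacobian J = [[-2·x₂ + 2, -2·x₁ - cos(x₂) - 3], [-4·x₂^2, -8·x₁·x₂ + 8·x₂]].
At the point, J = [[1.0000, -0.877583], [-1.0000, 10.0000]] (det J = 9.122417).
Solving J·Δ = −F gives Δ = (0.2850, -0.2215).
Then the next iterate is (x₁, x₂)₁ = (-1.2150, 0.2785).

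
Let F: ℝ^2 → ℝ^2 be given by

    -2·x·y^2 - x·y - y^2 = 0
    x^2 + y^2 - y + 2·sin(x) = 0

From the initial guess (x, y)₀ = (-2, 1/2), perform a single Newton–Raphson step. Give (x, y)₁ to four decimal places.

(-1.6003, 0.2299)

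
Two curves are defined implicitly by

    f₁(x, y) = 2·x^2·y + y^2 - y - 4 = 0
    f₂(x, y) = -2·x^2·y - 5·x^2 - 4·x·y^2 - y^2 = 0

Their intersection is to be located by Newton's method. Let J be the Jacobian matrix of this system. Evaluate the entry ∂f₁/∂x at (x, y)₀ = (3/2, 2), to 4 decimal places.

∂f₁/∂x = 4·x·y.
At (3/2, 2) this is 12.0000.

12.0000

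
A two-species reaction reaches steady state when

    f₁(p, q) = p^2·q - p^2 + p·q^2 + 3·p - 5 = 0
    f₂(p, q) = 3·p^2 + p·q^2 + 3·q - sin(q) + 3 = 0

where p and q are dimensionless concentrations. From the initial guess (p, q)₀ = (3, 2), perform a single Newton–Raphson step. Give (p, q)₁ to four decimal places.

At (3, 2): F = (25.0000, 47.090703).
Jacobian J = [[2·p·q - 2·p + q^2 + 3, p^2 + 2·p·q], [6·p + q^2, 2·p·q - cos(q) + 3]].
At the point, J = [[13.0000, 21.0000], [22.0000, 15.416147]] (det J = -261.590091).
Solving J·Δ = −F gives Δ = (-2.3070, 0.2377).
Then the next iterate is (p, q)₁ = (0.6930, 2.2377).

(0.6930, 2.2377)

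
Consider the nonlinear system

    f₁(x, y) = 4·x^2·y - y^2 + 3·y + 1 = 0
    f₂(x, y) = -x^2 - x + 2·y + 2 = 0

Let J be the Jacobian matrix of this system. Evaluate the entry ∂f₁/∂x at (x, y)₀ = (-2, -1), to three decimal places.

∂f₁/∂x = 8·x·y.
At (-2, -1) this is 16.000.

16.000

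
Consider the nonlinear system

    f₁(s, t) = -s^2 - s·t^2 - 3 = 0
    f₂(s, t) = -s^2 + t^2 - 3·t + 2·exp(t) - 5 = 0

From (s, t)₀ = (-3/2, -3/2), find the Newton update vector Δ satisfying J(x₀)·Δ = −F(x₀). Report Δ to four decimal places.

At (-3/2, -3/2): F = (-1.8750, -0.053740).
Jacobian J = [[-2·s - t^2, -2·s·t], [-2·s, 2·t + 2·exp(t) - 3]].
At the point, J = [[0.7500, -4.5000], [3.0000, -5.553740]] (det J = 9.334695).
Solving J·Δ = −F gives Δ = (-1.0896, -0.5983).

(-1.0896, -0.5983)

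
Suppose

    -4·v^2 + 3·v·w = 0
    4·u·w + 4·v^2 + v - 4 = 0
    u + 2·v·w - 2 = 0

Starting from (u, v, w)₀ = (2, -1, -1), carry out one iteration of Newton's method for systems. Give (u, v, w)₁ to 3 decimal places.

At (2, -1, -1): F = (-1.000, -9.000, 2.000).
Jacobian J = [[0, -8·v + 3·w, 3·v], [4·w, 8·v + 1, 4·u], [1, 2·w, 2·v]].
At the point, J = [[0.000, 5.000, -3.000], [-4.000, -7.000, 8.000], [1.000, -2.000, -2.000]] (det J = -45.000).
Solving J·Δ = −F gives Δ = (-3.022, -0.067, -0.444).
Then the next iterate is (u, v, w)₁ = (-1.022, -1.067, -1.444).

(-1.022, -1.067, -1.444)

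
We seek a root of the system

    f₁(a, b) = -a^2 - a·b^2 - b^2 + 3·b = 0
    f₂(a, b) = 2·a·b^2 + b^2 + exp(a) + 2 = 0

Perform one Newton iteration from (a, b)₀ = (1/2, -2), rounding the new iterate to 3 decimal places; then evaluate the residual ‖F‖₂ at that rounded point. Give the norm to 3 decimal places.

At (1/2, -2): F = (-12.250, 11.64872).
Jacobian J = [[-2·a - b^2, -2·a·b - 2·b + 3], [2·b^2 + exp(a), 4·a·b + 2·b]].
At the point, J = [[-5.000, 9.000], [9.64872, -8.000]] (det J = -46.83849).
Solving J·Δ = −F gives Δ = (-0.146, 1.280).
Then the next iterate is (a, b)₁ = (0.354, -0.720).
Re-evaluating at (0.354, -0.720): F = (-2.98723, 4.31018), so ‖F‖₂ = 5.244.

5.244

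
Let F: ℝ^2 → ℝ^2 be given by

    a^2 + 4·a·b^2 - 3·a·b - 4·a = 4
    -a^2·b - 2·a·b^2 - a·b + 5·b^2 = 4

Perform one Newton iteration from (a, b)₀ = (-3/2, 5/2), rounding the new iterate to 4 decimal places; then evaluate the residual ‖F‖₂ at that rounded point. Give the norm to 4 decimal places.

10.0779

At (-3/2, 5/2): F = (-22.0000, 44.1250).
Jacobian J = [[2·a + 4·b^2 - 3·b - 4, 8·a·b - 3·a], [-2·a·b - 2·b^2 - b, -a^2 - 4·a·b - a + 10·b]].
At the point, J = [[10.5000, -25.5000], [-7.5000, 39.2500]] (det J = 220.8750).
Solving J·Δ = −F gives Δ = (-1.1848, -1.3506).
Then the next iterate is (a, b)₁ = (-2.6848, 1.1494).
Re-evaluating at (-2.6848, 1.1494): F = (9.017303, 4.500350), so ‖F‖₂ = 10.0779.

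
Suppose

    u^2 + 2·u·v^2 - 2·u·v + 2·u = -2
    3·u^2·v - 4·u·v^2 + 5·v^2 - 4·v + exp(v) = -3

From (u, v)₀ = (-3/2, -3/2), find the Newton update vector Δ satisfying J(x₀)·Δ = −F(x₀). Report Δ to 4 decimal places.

At (-3/2, -3/2): F = (-10.0000, 23.848130).
Jacobian J = [[2·u + 2·v^2 - 2·v + 2, 4·u·v - 2·u], [6·u·v - 4·v^2, 3·u^2 - 8·u·v + 10·v + exp(v) - 4]].
At the point, J = [[6.5000, 12.0000], [4.5000, -30.026870]] (det J = -249.174654).
Solving J·Δ = −F gives Δ = (0.0566, 0.8027).

(0.0566, 0.8027)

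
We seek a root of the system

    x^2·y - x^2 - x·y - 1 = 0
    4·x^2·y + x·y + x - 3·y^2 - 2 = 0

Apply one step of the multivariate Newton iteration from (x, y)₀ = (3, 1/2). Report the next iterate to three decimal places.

(1.210, 0.623)

At (3, 1/2): F = (-7.000, 19.750).
Jacobian J = [[2·x·y - 2·x - y, x^2 - x], [8·x·y + y + 1, 4·x^2 + x - 6·y]].
At the point, J = [[-3.500, 6.000], [13.500, 36.000]] (det J = -207.000).
Solving J·Δ = −F gives Δ = (-1.790, 0.123).
Then the next iterate is (x, y)₁ = (1.210, 0.623).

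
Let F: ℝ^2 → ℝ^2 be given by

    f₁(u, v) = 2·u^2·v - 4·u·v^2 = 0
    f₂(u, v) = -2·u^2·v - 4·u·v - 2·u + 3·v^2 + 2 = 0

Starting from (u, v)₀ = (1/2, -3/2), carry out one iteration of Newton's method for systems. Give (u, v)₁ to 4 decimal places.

At (1/2, -3/2): F = (-5.2500, 11.5000).
Jacobian J = [[4·u·v - 4·v^2, 2·u^2 - 8·u·v], [-4·u·v - 4·v - 2, -2·u^2 - 4·u + 6·v]].
At the point, J = [[-12.0000, 6.5000], [7.0000, -11.5000]] (det J = 92.5000).
Solving J·Δ = −F gives Δ = (0.1554, 1.0946).
Then the next iterate is (u, v)₁ = (0.6554, -0.4054).

(0.6554, -0.4054)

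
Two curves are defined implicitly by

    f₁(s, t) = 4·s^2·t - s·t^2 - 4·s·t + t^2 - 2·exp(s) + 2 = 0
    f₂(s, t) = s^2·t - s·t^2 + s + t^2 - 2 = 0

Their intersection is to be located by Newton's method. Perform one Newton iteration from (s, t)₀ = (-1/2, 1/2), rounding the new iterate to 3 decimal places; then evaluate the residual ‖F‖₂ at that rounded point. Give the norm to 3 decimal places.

At (-1/2, 1/2): F = (2.66194, -2.000).
Jacobian J = [[8·s·t - t^2 - 4·t - 2·exp(s), 4·s^2 - 2·s·t - 4·s + 2·t], [2·s·t - t^2 + 1, s^2 - 2·s·t + 2·t]].
At the point, J = [[-5.46306, 4.500], [0.250, 1.750]] (det J = -10.68536).
Solving J·Δ = −F gives Δ = (1.278, 0.960).
Then the next iterate is (s, t)₁ = (0.778, 1.460).
Re-evaluating at (0.778, 1.460): F = (-2.88967, 0.13493), so ‖F‖₂ = 2.893.

2.893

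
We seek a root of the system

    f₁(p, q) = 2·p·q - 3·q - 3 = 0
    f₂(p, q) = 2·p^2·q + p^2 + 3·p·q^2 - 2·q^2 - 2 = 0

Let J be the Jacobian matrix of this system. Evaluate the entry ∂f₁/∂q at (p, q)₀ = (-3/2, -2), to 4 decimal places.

-6.0000

∂f₁/∂q = 2·p - 3.
At (-3/2, -2) this is -6.0000.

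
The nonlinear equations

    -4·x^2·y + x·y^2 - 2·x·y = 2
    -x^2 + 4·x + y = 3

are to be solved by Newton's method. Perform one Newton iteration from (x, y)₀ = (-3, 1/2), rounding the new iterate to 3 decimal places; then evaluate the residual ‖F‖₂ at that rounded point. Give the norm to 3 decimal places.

6.057

At (-3, 1/2): F = (-17.750, -23.500).
Jacobian J = [[-8·x·y + y^2 - 2·y, -4·x^2 + 2·x·y - 2·x], [-2·x + 4, 1]].
At the point, J = [[11.250, -33.000], [10.000, 1.000]] (det J = 341.250).
Solving J·Δ = −F gives Δ = (2.325, 0.255).
Then the next iterate is (x, y)₁ = (-0.675, 0.755).
Re-evaluating at (-0.675, 0.755): F = (-2.74150, -5.40063), so ‖F‖₂ = 6.057.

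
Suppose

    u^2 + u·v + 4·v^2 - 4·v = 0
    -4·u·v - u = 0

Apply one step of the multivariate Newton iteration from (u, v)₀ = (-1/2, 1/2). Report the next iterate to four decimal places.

At (-1/2, 1/2): F = (-1.0000, 1.5000).
Jacobian J = [[2·u + v, u + 8·v - 4], [-4·v - 1, -4·u]].
At the point, J = [[-0.5000, -0.5000], [-3.0000, 2.0000]] (det J = -2.5000).
Solving J·Δ = −F gives Δ = (-0.5000, -1.5000).
Then the next iterate is (u, v)₁ = (-1.0000, -1.0000).

(-1.0000, -1.0000)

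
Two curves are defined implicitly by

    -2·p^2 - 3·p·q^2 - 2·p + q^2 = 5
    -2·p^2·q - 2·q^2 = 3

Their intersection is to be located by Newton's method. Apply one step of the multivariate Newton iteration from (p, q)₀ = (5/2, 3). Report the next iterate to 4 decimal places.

At (5/2, 3): F = (-81.0000, -58.5000).
Jacobian J = [[-4·p - 3·q^2 - 2, -6·p·q + 2·q], [-4·p·q, -2·p^2 - 4·q]].
At the point, J = [[-39.0000, -39.0000], [-30.0000, -24.5000]] (det J = -214.5000).
Solving J·Δ = −F gives Δ = (-1.3846, -0.6923).
Then the next iterate is (p, q)₁ = (1.1154, 2.3077).

(1.1154, 2.3077)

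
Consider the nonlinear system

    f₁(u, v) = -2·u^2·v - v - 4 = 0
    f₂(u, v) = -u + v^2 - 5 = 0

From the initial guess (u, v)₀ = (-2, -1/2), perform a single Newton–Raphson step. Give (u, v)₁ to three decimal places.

At (-2, -1/2): F = (0.500, -2.750).
Jacobian J = [[-4·u·v, -2·u^2 - 1], [-1, 2·v]].
At the point, J = [[-4.000, -9.000], [-1.000, -1.000]] (det J = -5.000).
Solving J·Δ = −F gives Δ = (-5.050, 2.300).
Then the next iterate is (u, v)₁ = (-7.050, 1.800).

(-7.050, 1.800)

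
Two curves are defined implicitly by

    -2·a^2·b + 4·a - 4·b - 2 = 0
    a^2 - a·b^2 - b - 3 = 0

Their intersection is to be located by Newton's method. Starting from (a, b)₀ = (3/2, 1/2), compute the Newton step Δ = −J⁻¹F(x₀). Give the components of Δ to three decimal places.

(0.632, 0.045)

At (3/2, 1/2): F = (-0.250, -1.625).
Jacobian J = [[-4·a·b + 4, -2·a^2 - 4], [2·a - b^2, -2·a·b - 1]].
At the point, J = [[1.000, -8.500], [2.750, -2.500]] (det J = 20.875).
Solving J·Δ = −F gives Δ = (0.632, 0.045).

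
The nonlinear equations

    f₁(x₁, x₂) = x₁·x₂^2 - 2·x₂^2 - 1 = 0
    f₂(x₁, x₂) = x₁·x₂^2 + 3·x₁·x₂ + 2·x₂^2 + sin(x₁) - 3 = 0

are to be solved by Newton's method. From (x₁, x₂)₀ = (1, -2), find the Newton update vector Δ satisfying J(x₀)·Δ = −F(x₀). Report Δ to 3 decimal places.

At (1, -2): F = (-5.000, 3.84147).
Jacobian J = [[x₂^2, 2·x₁·x₂ - 4·x₂], [x₂^2 + 3·x₂ + cos(x₁), 2·x₁·x₂ + 3·x₁ + 4·x₂]].
At the point, J = [[4.000, 4.000], [-1.45970, -9.000]] (det J = -30.16121).
Solving J·Δ = −F gives Δ = (0.983, 0.267).

(0.983, 0.267)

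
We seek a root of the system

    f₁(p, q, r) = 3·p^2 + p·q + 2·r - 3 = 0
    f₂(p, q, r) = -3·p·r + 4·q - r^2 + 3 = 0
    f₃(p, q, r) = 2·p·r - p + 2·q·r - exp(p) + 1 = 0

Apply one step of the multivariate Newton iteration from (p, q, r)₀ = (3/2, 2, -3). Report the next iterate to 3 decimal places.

(2.134, -3.361, -2.843)

At (3/2, 2, -3): F = (0.750, 15.500, -25.98169).
Jacobian J = [[6·p + q, p, 2], [-3·r, 4, -3·p - 2·r], [2·r - exp(p) - 1, 2·r, 2·p + 2·q]].
At the point, J = [[11.000, 1.500, 2.000], [9.000, 4.000, 1.500], [-11.48169, -6.000, 7.000]] (det J = 270.51971).
Solving J·Δ = −F gives Δ = (0.634, -5.361, 0.157).
Then the next iterate is (p, q, r)₁ = (2.134, -3.361, -2.843).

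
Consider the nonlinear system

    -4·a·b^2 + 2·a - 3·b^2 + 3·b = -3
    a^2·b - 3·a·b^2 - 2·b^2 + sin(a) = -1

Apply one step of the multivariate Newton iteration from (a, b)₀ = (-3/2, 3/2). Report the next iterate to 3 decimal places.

At (-3/2, 3/2): F = (11.250, 9.00251).
Jacobian J = [[-4·b^2 + 2, -8·a·b - 6·b + 3], [2·a·b - 3·b^2 + cos(a), a^2 - 6·a·b - 4·b]].
At the point, J = [[-7.000, 12.000], [-11.17926, 9.750]] (det J = 65.90115).
Solving J·Δ = −F gives Δ = (-0.025, -0.952).
Then the next iterate is (a, b)₁ = (-1.525, 0.548).

(-1.525, 0.548)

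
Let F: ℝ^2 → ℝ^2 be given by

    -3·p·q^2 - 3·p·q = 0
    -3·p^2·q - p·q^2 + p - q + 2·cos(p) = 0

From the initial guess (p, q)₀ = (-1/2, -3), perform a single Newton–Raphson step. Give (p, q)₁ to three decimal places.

(0.643, -4.543)

At (-1/2, -3): F = (9.000, 11.00517).
Jacobian J = [[-3·q^2 - 3·q, -6·p·q - 3·p], [-6·p·q - q^2 - 2·sin(p) + 1, -3·p^2 - 2·p·q - 1]].
At the point, J = [[-18.000, -7.500], [-16.04115, -4.750]] (det J = -34.80862).
Solving J·Δ = −F gives Δ = (1.143, -1.543).
Then the next iterate is (p, q)₁ = (0.643, -4.543).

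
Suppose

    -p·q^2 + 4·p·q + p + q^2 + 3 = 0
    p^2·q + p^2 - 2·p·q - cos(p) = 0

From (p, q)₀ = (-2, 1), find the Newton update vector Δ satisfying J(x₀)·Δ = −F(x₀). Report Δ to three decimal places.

(0.704, -0.592)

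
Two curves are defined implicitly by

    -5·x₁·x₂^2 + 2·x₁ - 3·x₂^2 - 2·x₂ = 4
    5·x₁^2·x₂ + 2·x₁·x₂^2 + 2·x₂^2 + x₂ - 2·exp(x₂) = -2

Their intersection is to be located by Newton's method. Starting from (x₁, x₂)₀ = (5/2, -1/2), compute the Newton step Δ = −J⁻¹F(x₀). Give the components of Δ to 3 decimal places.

At (5/2, -1/2): F = (-1.875, -13.58806).
Jacobian J = [[-5·x₂^2 + 2, -10·x₁·x₂ - 6·x₂ - 2], [10·x₁·x₂ + 2·x₂^2, 5·x₁^2 + 4·x₁·x₂ + 4·x₂ - 2·exp(x₂) + 1]].
At the point, J = [[0.750, 13.500], [-12.000, 24.03694]] (det J = 180.02770).
Solving J·Δ = −F gives Δ = (-0.769, 0.182).

(-0.769, 0.182)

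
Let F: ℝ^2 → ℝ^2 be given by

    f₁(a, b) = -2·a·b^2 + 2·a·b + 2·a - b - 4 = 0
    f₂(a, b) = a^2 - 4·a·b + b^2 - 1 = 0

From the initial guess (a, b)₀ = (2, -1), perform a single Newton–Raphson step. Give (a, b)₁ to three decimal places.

At (2, -1): F = (-7.000, 12.000).
Jacobian J = [[-2·b^2 + 2·b + 2, -4·a·b + 2·a - 1], [2·a - 4·b, -4·a + 2·b]].
At the point, J = [[-2.000, 11.000], [8.000, -10.000]] (det J = -68.000).
Solving J·Δ = −F gives Δ = (-0.912, 0.471).
Then the next iterate is (a, b)₁ = (1.088, -0.529).

(1.088, -0.529)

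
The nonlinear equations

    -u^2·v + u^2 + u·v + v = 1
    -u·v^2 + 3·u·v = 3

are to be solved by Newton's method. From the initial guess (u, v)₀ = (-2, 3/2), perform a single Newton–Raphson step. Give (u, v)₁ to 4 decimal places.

(1.3333, 2.9333)

At (-2, 3/2): F = (-4.5000, -7.5000).
Jacobian J = [[-2·u·v + 2·u + v, -u^2 + u + 1], [-v^2 + 3·v, -2·u·v + 3·u]].
At the point, J = [[3.5000, -5.0000], [2.2500, 0.0000]] (det J = 11.2500).
Solving J·Δ = −F gives Δ = (3.3333, 1.4333).
Then the next iterate is (u, v)₁ = (1.3333, 2.9333).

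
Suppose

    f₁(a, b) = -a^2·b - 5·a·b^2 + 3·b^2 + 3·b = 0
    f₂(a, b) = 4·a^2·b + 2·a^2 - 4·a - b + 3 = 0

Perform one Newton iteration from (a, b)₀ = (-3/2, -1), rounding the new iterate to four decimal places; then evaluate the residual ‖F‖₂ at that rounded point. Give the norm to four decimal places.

627.0047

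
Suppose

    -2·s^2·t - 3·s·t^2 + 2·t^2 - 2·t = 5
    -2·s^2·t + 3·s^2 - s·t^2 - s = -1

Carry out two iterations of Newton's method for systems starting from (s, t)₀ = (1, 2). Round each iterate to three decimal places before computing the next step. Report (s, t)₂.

At (1, 2): F = (-17.000, -5.000).
Jacobian J = [[-4·s·t - 3·t^2, -2·s^2 - 6·s·t + 4·t - 2], [-4·s·t + 6·s - t^2 - 1, -2·s^2 - 2·s·t]].
At the point, J = [[-20.000, -8.000], [-7.000, -6.000]] (det J = 64.000).
Solving J·Δ = −F gives Δ = (-0.969, 0.297).
Then the next iterate is (s, t)₁ = (0.031, 2.297).
Round to (0.031, 2.297) and repeat: F = (0.46332, 0.80391), J = [[-16.11346, 6.75884], [-6.37504, -0.14434]].
Δ = (0.121, 0.220), so (s, t)₂ = (0.152, 2.517).

(0.152, 2.517)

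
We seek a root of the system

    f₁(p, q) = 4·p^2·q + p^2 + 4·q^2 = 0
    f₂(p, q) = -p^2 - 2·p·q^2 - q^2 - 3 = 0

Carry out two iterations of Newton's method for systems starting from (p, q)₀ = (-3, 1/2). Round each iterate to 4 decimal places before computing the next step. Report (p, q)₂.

At (-3, 1/2): F = (28.0000, -10.7500).
Jacobian J = [[8·p·q + 2·p, 4·p^2 + 8·q], [-2·p - 2·q^2, -4·p·q - 2·q]].
At the point, J = [[-18.0000, 40.0000], [5.5000, 5.0000]] (det J = -310.0000).
Solving J·Δ = −F gives Δ = (1.8387, 0.1274).
Then the next iterate is (p, q)₁ = (-1.1613, 0.6274).
Round to (-1.1613, 0.6274) and repeat: F = (6.307632, -3.828002), J = [[-8.151397, 10.413671], [1.535338, 1.659598]].
Δ = (1.7052, 0.7291), so (p, q)₂ = (0.5439, 1.3565).

(0.5439, 1.3565)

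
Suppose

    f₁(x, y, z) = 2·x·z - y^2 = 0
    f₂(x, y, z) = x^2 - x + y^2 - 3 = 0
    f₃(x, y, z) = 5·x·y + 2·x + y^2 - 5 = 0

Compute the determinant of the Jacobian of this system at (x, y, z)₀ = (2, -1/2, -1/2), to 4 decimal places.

J = [[2·z, -2·y, 2·x], [2·x - 1, 2·y, 0], [5·y + 2, 5·x + 2·y, 0]].
At the point, J = [[-1.0000, 1.0000, 4.0000], [3.0000, -1.0000, 0.0000], [-0.5000, 9.0000, 0.0000]].
det J = 106.0000.

106.0000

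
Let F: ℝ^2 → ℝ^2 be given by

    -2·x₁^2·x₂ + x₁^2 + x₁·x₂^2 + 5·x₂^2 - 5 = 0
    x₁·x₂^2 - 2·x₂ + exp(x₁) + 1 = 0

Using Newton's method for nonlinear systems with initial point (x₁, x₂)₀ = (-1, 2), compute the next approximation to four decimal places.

(-0.6298, 1.1641)

At (-1, 2): F = (8.0000, -6.632121).
Jacobian J = [[-4·x₁·x₂ + 2·x₁ + x₂^2, -2·x₁^2 + 2·x₁·x₂ + 10·x₂], [x₂^2 + exp(x₁), 2·x₁·x₂ - 2]].
At the point, J = [[10.0000, 14.0000], [4.367879, -6.0000]] (det J = -121.150312).
Solving J·Δ = −F gives Δ = (0.3702, -0.8359).
Then the next iterate is (x₁, x₂)₁ = (-0.6298, 1.1641).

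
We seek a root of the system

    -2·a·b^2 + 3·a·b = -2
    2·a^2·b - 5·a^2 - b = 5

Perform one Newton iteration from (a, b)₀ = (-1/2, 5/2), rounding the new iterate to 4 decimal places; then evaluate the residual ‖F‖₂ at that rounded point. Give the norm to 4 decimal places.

At (-1/2, 5/2): F = (4.5000, -7.5000).
Jacobian J = [[-2·b^2 + 3·b, -4·a·b + 3·a], [4·a·b - 10·a, 2·a^2 - 1]].
At the point, J = [[-5.0000, 3.5000], [0.0000, -0.5000]] (det J = 2.5000).
Solving J·Δ = −F gives Δ = (-9.6000, -15.0000).
Then the next iterate is (a, b)₁ = (-10.1000, -12.5000).
Re-evaluating at (-10.1000, -12.5000): F = (3537.0000, -3052.8000), so ‖F‖₂ = 4672.2539.

4672.2539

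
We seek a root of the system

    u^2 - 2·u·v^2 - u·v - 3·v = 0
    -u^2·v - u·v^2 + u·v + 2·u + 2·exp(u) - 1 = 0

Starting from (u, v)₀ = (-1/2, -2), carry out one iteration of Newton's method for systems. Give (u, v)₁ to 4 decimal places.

At (-1/2, -2): F = (9.2500, 2.713061).
Jacobian J = [[2·u - 2·v^2 - v, -4·u·v - u - 3], [-2·u·v - v^2 + v + 2·exp(u) + 2, -u^2 - 2·u·v + u]].
At the point, J = [[-7.0000, -6.5000], [-4.786939, -2.7500]] (det J = -11.865101).
Solving J·Δ = −F gives Δ = (-0.6576, 2.1313).
Then the next iterate is (u, v)₁ = (-1.1576, 0.1313).

(-1.1576, 0.1313)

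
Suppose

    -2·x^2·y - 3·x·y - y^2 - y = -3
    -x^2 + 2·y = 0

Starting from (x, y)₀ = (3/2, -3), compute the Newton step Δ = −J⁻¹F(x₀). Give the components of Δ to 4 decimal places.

At (3/2, -3): F = (24.0000, -8.2500).
Jacobian J = [[-4·x·y - 3·y, -2·x^2 - 3·x - 2·y - 1], [-2·x, 2]].
At the point, J = [[27.0000, -4.0000], [-3.0000, 2.0000]] (det J = 42.0000).
Solving J·Δ = −F gives Δ = (-0.3571, 3.5893).

(-0.3571, 3.5893)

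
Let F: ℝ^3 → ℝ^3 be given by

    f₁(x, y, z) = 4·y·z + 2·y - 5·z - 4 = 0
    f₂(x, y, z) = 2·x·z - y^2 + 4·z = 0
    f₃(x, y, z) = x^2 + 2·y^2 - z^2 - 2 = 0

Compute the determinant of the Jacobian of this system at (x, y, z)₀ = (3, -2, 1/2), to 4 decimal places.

J = [[0, 4·z + 2, 4·y - 5], [2·z, -2·y, 2·x + 4], [2·x, 4·y, -2·z]].
At the point, J = [[0.0000, 4.0000, -13.0000], [1.0000, 4.0000, 10.0000], [6.0000, -8.0000, -1.0000]].
det J = 660.0000.

660.0000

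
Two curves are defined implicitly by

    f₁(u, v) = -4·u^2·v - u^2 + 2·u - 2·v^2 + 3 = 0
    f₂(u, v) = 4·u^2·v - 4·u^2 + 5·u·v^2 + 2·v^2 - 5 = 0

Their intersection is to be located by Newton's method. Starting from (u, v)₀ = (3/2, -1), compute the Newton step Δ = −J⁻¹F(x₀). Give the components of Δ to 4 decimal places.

(-0.8537, 0.2720)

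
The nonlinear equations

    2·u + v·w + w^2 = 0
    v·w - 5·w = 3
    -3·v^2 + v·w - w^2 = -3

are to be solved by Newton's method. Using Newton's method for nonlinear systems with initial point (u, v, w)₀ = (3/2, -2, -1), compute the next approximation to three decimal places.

(-0.201, -1.273, -0.532)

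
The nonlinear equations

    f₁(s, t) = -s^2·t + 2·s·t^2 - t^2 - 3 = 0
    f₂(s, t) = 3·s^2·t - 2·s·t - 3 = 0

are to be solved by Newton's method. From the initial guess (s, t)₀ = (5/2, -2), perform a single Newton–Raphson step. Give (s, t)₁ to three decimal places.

(1.509, -1.656)

At (5/2, -2): F = (25.500, -30.500).
Jacobian J = [[-2·s·t + 2·t^2, -s^2 + 4·s·t - 2·t], [6·s·t - 2·t, 3·s^2 - 2·s]].
At the point, J = [[18.000, -22.250], [-26.000, 13.750]] (det J = -331.000).
Solving J·Δ = −F gives Δ = (-0.991, 0.344).
Then the next iterate is (s, t)₁ = (1.509, -1.656).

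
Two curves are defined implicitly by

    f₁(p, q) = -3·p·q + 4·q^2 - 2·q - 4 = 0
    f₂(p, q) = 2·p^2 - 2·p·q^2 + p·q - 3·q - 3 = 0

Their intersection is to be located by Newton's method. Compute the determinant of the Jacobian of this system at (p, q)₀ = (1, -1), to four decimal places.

J = [[-3·q, -3·p + 8·q - 2], [4·p - 2·q^2 + q, -4·p·q + p - 3]].
At the point, J = [[3.0000, -13.0000], [1.0000, 2.0000]].
det J = 19.0000.

19.0000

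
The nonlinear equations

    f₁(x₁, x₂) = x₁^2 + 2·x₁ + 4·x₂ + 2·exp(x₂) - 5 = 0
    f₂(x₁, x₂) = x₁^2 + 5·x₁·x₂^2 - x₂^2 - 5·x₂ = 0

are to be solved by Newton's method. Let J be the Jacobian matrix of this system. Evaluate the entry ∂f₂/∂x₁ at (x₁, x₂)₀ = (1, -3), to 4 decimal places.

47.0000

∂f₂/∂x₁ = 2·x₁ + 5·x₂^2.
At (1, -3) this is 47.0000.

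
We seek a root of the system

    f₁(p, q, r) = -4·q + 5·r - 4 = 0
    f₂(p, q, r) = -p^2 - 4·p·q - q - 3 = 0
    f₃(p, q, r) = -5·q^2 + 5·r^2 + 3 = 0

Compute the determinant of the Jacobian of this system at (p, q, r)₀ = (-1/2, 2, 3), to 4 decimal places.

-140.0000

J = [[0, -4, 5], [-2·p - 4·q, -4·p - 1, 0], [0, -10·q, 10·r]].
At the point, J = [[0.0000, -4.0000, 5.0000], [-7.0000, 1.0000, 0.0000], [0.0000, -20.0000, 30.0000]].
det J = -140.0000.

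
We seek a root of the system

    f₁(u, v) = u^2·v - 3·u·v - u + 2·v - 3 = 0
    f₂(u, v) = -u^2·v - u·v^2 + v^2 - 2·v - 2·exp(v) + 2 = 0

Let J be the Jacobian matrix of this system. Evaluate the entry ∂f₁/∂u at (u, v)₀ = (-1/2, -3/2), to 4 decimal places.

5.0000

∂f₁/∂u = 2·u·v - 3·v - 1.
At (-1/2, -3/2) this is 5.0000.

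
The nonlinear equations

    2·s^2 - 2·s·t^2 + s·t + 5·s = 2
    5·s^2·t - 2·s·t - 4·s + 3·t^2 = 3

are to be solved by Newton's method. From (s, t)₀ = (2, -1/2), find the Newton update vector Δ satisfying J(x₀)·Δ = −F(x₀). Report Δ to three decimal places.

(-1.246, 0.158)

At (2, -1/2): F = (14.000, -18.250).
Jacobian J = [[4·s - 2·t^2 + t + 5, -4·s·t + s], [10·s·t - 2·t - 4, 5·s^2 - 2·s + 6·t]].
At the point, J = [[12.000, 6.000], [-13.000, 13.000]] (det J = 234.000).
Solving J·Δ = −F gives Δ = (-1.246, 0.158).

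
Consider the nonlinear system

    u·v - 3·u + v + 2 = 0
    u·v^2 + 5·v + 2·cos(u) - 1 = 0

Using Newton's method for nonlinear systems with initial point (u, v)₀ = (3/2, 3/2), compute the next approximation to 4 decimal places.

At (3/2, 3/2): F = (1.2500, 10.016474).
Jacobian J = [[v - 3, u + 1], [v^2 - 2·sin(u), 2·u·v + 5]].
At the point, J = [[-1.5000, 2.5000], [0.255010, 9.5000]] (det J = -14.887525).
Solving J·Δ = −F gives Δ = (-0.8844, -1.0306).
Then the next iterate is (u, v)₁ = (0.6156, 0.4694).

(0.6156, 0.4694)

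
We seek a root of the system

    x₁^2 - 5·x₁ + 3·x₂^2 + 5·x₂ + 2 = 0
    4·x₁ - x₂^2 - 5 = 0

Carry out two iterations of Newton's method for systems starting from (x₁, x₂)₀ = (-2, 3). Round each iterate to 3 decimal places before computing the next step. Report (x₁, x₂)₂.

(1.141, 0.949)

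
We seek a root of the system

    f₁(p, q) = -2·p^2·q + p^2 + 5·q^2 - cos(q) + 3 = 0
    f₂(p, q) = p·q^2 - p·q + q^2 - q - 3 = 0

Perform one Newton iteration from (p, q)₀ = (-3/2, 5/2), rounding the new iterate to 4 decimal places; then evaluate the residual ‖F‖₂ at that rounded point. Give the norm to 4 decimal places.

At (-3/2, 5/2): F = (26.051144, -4.8750).
Jacobian J = [[-4·p·q + 2·p, -2·p^2 + 10·q + sin(q)], [q^2 - q, 2·p·q - p + 2·q - 1]].
At the point, J = [[12.0000, 21.098472], [3.7500, -2.0000]] (det J = -103.119271).
Solving J·Δ = −F gives Δ = (0.4922, -1.5147).
Then the next iterate is (p, q)₁ = (-1.0078, 0.9853).
Re-evaluating at (-1.0078, 0.9853): F = (6.315667, -2.999887), so ‖F‖₂ = 6.9919.

6.9919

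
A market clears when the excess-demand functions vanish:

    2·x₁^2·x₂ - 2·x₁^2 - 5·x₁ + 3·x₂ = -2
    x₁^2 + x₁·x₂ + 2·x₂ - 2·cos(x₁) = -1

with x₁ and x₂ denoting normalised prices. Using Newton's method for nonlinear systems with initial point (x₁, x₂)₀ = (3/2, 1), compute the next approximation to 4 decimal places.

At (3/2, 1): F = (-2.5000, 6.608526).
Jacobian J = [[4·x₁·x₂ - 4·x₁ - 5, 2·x₁^2 + 3], [2·x₁ + x₂ + 2·sin(x₁), x₁ + 2]].
At the point, J = [[-5.0000, 7.5000], [5.994990, 3.5000]] (det J = -62.462425).
Solving J·Δ = −F gives Δ = (-0.9336, -0.2891).
Then the next iterate is (x₁, x₂)₁ = (0.5664, 0.7109).

(0.5664, 0.7109)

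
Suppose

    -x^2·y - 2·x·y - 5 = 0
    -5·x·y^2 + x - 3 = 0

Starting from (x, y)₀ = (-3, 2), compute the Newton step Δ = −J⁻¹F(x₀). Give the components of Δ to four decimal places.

At (-3, 2): F = (-11.0000, 54.0000).
Jacobian J = [[-2·x·y - 2·y, -x^2 - 2·x], [-5·y^2 + 1, -10·x·y]].
At the point, J = [[8.0000, -3.0000], [-19.0000, 60.0000]] (det J = 423.0000).
Solving J·Δ = −F gives Δ = (1.1773, -0.5272).

(1.1773, -0.5272)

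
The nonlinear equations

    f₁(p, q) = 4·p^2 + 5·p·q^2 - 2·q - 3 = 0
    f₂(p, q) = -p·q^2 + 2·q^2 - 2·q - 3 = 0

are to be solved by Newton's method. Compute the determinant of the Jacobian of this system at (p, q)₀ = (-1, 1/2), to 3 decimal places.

J = [[8·p + 5·q^2, 10·p·q - 2], [-q^2, -2·p·q + 4·q - 2]].
At the point, J = [[-6.750, -7.000], [-0.250, 1.000]].
det J = -8.500.

-8.500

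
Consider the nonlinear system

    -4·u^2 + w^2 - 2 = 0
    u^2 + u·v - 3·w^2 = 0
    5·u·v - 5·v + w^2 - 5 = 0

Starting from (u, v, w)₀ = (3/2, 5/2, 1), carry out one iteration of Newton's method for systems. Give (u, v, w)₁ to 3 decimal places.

At (3/2, 5/2, 1): F = (-10.000, 3.000, 2.250).
Jacobian J = [[-8·u, 0, 2·w], [2·u + v, u, -6·w], [5·v, 5·u - 5, 2·w]].
At the point, J = [[-12.000, 0.000, 2.000], [5.500, 1.500, -6.000], [12.500, 2.500, 2.000]] (det J = -226.000).
Solving J·Δ = −F gives Δ = (-0.760, 2.548, 0.440).
Then the next iterate is (u, v, w)₁ = (0.740, 5.048, 1.440).

(0.740, 5.048, 1.440)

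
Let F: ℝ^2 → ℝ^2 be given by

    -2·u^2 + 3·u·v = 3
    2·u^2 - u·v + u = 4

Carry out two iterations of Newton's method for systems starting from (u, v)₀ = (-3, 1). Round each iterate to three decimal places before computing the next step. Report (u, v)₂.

At (-3, 1): F = (-30.000, 14.000).
Jacobian J = [[-4·u + 3·v, 3·u], [4·u - v + 1, -u]].
At the point, J = [[15.000, -9.000], [-12.000, 3.000]] (det J = -63.000).
Solving J·Δ = −F gives Δ = (0.571, -2.381).
Then the next iterate is (u, v)₁ = (-2.429, -1.381).
Round to (-2.429, -1.381) and repeat: F = (-4.73673, 2.01663), J = [[5.573, -7.287], [-7.335, 2.429]].
Δ = (0.080, -0.589), so (u, v)₂ = (-2.349, -1.970).

(-2.349, -1.970)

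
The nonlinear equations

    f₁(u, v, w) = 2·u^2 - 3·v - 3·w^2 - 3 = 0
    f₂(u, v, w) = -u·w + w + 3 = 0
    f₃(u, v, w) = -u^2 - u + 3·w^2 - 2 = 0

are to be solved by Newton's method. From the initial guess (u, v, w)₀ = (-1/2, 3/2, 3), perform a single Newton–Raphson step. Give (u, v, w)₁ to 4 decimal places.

(1.2986, -2.6157, 1.5972)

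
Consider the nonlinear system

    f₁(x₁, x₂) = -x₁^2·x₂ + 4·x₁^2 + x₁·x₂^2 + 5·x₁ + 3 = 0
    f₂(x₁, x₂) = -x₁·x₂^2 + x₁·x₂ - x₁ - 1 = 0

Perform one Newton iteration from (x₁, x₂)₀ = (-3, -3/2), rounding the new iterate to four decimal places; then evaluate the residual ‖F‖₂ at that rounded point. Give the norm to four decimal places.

At (-3, -3/2): F = (30.7500, 13.2500).
Jacobian J = [[-2·x₁·x₂ + 8·x₁ + x₂^2 + 5, -x₁^2 + 2·x₁·x₂], [-x₂^2 + x₂ - 1, -2·x₁·x₂ + x₁]].
At the point, J = [[-25.7500, 0.0000], [-4.7500, -12.0000]] (det J = 309.0000).
Solving J·Δ = −F gives Δ = (1.1942, 0.6315).
Then the next iterate is (x₁, x₂)₁ = (-1.8058, -0.8685).
Re-evaluating at (-1.8058, -0.8685): F = (8.484657, 3.736238), so ‖F‖₂ = 9.2709.

9.2709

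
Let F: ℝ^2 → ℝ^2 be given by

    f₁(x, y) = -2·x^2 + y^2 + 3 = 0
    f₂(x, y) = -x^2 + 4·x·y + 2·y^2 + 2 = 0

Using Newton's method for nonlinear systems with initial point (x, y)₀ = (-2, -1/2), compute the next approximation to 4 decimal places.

(-1.3590, -0.1218)

At (-2, -1/2): F = (-4.7500, 2.5000).
Jacobian J = [[-4·x, 2·y], [-2·x + 4·y, 4·x + 4·y]].
At the point, J = [[8.0000, -1.0000], [2.0000, -10.0000]] (det J = -78.0000).
Solving J·Δ = −F gives Δ = (0.6410, 0.3782).
Then the next iterate is (x, y)₁ = (-1.3590, -0.1218).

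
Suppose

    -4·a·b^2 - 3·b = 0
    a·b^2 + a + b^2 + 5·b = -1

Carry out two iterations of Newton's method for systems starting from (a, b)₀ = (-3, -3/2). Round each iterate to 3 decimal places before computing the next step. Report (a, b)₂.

(3.942, -1.294)

At (-3, -3/2): F = (31.500, -14.000).
Jacobian J = [[-4·b^2, -8·a·b - 3], [b^2 + 1, 2·a·b + 2·b + 5]].
At the point, J = [[-9.000, -39.000], [3.250, 11.000]] (det J = 27.750).
Solving J·Δ = −F gives Δ = (7.189, -0.851).
Then the next iterate is (a, b)₁ = (4.189, -2.351).
Round to (4.189, -2.351) and repeat: F = (-85.56078, 22.11465), J = [[-22.10880, 75.78671], [6.52720, -19.39868]].
Δ = (-0.247, 1.057), so (a, b)₂ = (3.942, -1.294).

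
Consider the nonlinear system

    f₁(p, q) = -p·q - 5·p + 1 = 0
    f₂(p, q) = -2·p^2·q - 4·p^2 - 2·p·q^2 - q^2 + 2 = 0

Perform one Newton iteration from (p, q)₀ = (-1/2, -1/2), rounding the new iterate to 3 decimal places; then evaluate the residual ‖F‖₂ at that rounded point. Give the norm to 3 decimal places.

881.980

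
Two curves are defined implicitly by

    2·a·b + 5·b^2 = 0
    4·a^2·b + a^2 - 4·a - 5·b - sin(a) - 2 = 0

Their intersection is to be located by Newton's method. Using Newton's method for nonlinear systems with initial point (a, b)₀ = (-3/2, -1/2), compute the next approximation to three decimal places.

(2.716, -0.683)

At (-3/2, -1/2): F = (2.750, 5.24749).
Jacobian J = [[2·b, 2·a + 10·b], [8·a·b + 2·a - cos(a) - 4, 4·a^2 - 5]].
At the point, J = [[-1.000, -8.000], [-1.07074, 4.000]] (det J = -12.56590).
Solving J·Δ = −F gives Δ = (4.216, -0.183).
Then the next iterate is (a, b)₁ = (2.716, -0.683).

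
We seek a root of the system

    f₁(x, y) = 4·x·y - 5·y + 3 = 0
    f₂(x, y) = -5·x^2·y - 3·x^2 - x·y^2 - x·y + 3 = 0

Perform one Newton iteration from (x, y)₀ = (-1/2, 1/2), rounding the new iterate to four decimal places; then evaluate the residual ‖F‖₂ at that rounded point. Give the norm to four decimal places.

At (-1/2, 1/2): F = (-0.5000, 2.0000).
Jacobian J = [[4·y, 4·x - 5], [-10·x·y - 6·x - y^2 - y, -5·x^2 - 2·x·y - x]].
At the point, J = [[2.0000, -7.0000], [4.7500, -0.2500]] (det J = 32.7500).
Solving J·Δ = −F gives Δ = (-0.4313, -0.1947).
Then the next iterate is (x, y)₁ = (-0.9313, 0.3053).
Re-evaluating at (-0.9313, 0.3053): F = (0.336196, -0.554792), so ‖F‖₂ = 0.6487.

0.6487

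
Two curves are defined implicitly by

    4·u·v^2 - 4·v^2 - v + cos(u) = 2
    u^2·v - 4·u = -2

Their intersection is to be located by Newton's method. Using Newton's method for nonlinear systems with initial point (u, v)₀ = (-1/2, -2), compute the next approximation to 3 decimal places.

(1.221, -2.228)

At (-1/2, -2): F = (-23.12242, 3.500).
Jacobian J = [[4·v^2 - sin(u), 8·u·v - 8·v - 1], [2·u·v - 4, u^2]].
At the point, J = [[16.47943, 23.000], [-2.000, 0.250]] (det J = 50.11986).
Solving J·Δ = −F gives Δ = (1.721, -0.228).
Then the next iterate is (u, v)₁ = (1.221, -2.228).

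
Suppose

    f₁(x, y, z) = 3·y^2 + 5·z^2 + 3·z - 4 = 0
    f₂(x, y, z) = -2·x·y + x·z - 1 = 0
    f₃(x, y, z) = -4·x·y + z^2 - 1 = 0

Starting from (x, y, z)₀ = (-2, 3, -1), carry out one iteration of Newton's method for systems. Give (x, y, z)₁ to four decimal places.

(-0.9322, 1.5847, -1.0678)

At (-2, 3, -1): F = (25.0000, 13.0000, 24.0000).
Jacobian J = [[0, 6·y, 10·z + 3], [-2·y + z, -2·x, x], [-4·y, -4·x, 2·z]].
At the point, J = [[0.0000, 18.0000, -7.0000], [-7.0000, 4.0000, -2.0000], [-12.0000, 8.0000, -2.0000]] (det J = 236.0000).
Solving J·Δ = −F gives Δ = (1.0678, -1.4153, -0.0678).
Then the next iterate is (x, y, z)₁ = (-0.9322, 1.5847, -1.0678).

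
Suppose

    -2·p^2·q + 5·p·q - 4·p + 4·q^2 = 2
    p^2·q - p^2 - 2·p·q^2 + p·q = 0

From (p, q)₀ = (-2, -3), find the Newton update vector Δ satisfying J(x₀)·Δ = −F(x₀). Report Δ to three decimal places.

(1.386, 0.867)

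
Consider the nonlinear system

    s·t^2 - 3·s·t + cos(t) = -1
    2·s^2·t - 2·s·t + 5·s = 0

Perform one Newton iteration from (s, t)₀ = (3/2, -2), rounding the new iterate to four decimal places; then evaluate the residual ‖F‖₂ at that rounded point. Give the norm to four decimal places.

349.9549

At (3/2, -2): F = (15.583853, 4.5000).
Jacobian J = [[t^2 - 3·t, 2·s·t - 3·s - sin(t)], [4·s·t - 2·t + 5, 2·s^2 - 2·s]].
At the point, J = [[10.0000, -9.590703], [-3.0000, 1.5000]] (det J = -13.772108).
Solving J·Δ = −F gives Δ = (4.8311, 6.6621).
Then the next iterate is (s, t)₁ = (6.3311, 4.6621).
Re-evaluating at (6.3311, 4.6621): F = (50.008644, 346.363355), so ‖F‖₂ = 349.9549.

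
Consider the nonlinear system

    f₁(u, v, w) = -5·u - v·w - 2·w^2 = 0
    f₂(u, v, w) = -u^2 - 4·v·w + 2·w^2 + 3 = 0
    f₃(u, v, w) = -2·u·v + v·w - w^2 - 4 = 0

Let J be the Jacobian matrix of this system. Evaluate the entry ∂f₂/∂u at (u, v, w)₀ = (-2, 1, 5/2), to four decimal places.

∂f₂/∂u = -2·u.
At (-2, 1, 5/2) this is 4.0000.

4.0000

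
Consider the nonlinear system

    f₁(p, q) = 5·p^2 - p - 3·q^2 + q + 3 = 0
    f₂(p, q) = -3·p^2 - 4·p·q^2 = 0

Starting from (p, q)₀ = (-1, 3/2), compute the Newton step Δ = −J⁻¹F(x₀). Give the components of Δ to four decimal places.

At (-1, 3/2): F = (3.7500, 6.0000).
Jacobian J = [[10·p - 1, -6·q + 1], [-6·p - 4·q^2, -8·p·q]].
At the point, J = [[-11.0000, -8.0000], [-3.0000, 12.0000]] (det J = -156.0000).
Solving J·Δ = −F gives Δ = (0.5962, -0.3510).

(0.5962, -0.3510)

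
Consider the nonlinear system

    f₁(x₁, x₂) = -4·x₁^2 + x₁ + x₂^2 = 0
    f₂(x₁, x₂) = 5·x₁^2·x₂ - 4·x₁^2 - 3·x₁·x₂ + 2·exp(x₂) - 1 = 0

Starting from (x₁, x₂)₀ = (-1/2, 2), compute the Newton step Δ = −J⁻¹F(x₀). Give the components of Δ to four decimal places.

(0.2160, -0.8949)

At (-1/2, 2): F = (2.5000, 18.278112).
Jacobian J = [[-8·x₁ + 1, 2·x₂], [10·x₁·x₂ - 8·x₁ - 3·x₂, 5·x₁^2 - 3·x₁ + 2·exp(x₂)]].
At the point, J = [[5.0000, 4.0000], [-12.0000, 17.528112]] (det J = 135.640561).
Solving J·Δ = −F gives Δ = (0.2160, -0.8949).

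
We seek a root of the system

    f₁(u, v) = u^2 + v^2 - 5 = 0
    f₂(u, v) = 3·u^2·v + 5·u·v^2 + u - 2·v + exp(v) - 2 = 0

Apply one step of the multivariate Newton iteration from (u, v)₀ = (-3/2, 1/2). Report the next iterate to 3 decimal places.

At (-3/2, 1/2): F = (-2.500, -1.35128).
Jacobian J = [[2·u, 2·v], [6·u·v + 5·v^2 + 1, 3·u^2 + 10·u·v + exp(v) - 2]].
At the point, J = [[-3.000, 1.000], [-2.250, -1.10128]] (det J = 5.55384).
Solving J·Δ = −F gives Δ = (-0.739, 0.283).
Then the next iterate is (u, v)₁ = (-2.239, 0.783).

(-2.239, 0.783)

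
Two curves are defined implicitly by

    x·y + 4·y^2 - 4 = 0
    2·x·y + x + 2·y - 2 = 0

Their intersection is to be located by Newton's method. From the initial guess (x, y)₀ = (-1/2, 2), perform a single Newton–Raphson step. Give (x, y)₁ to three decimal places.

(-0.252, 1.258)

At (-1/2, 2): F = (11.000, -0.500).
Jacobian J = [[y, x + 8·y], [2·y + 1, 2·x + 2]].
At the point, J = [[2.000, 15.500], [5.000, 1.000]] (det J = -75.500).
Solving J·Δ = −F gives Δ = (0.248, -0.742).
Then the next iterate is (x, y)₁ = (-0.252, 1.258).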